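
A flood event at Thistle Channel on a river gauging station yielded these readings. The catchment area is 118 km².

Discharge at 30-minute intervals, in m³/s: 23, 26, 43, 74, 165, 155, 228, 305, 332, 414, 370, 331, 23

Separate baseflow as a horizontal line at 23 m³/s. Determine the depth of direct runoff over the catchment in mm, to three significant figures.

Direct runoff: 0.0, 3.0, 20.0, 51.0, 142.0, 132.0, 205.0, 282.0, 309.0, 391.0, 347.0, 308.0, 0.0 m³/s; ΣQ_DR = 2190 m³/s.
V = ΣQ_DR · Δt = 2190 × 1800 s = 3.942 × 10^6 m³.
Over A = 118 km², depth = V / A = 33.4 mm.

d ≈ 33.4 mm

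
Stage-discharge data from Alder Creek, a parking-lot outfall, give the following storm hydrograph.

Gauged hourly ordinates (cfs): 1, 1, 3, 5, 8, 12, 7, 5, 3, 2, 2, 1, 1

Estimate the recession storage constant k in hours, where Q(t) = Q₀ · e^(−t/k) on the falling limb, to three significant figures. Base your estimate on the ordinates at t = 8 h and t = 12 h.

On the falling limb, Q drops from 3 to 1 cfs between t = 8 h and t = 12 h (Δt = 4 h).
k = −Δt / ln(Q₂/Q₁) = −4 / ln(1/3) = 3.64 h.

k ≈ 3.64 h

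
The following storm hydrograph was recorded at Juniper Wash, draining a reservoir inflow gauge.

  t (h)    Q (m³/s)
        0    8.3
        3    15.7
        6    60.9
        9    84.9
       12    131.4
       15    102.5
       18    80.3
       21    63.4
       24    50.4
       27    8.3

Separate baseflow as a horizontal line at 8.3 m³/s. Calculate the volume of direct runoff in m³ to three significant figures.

V ≈ 5.65 × 10^6 m³

Direct-runoff ordinates (Q − Q_b): 0.0, 7.4, 52.6, 76.6, 123.1, 94.2, 72.0, 55.1, 42.1, 0.0 m³/s.
ΣQ_DR = 523.1 m³/s.
With Δt = 3 h = 10800 s, V = ΣQ_DR · Δt = 523.1 × 10800 = 5.65 × 10^6 m³.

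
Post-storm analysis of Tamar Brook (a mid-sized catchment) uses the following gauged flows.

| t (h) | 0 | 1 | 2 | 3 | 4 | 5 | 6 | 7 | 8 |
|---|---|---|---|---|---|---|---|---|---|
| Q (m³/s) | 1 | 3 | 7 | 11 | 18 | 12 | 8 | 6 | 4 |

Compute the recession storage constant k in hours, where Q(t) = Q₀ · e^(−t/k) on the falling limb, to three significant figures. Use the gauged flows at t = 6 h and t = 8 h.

k ≈ 2.89 h

On the falling limb, Q drops from 8 to 4 m³/s between t = 6 h and t = 8 h (Δt = 2 h).
k = −Δt / ln(Q₂/Q₁) = −2 / ln(4/8) = 2.89 h.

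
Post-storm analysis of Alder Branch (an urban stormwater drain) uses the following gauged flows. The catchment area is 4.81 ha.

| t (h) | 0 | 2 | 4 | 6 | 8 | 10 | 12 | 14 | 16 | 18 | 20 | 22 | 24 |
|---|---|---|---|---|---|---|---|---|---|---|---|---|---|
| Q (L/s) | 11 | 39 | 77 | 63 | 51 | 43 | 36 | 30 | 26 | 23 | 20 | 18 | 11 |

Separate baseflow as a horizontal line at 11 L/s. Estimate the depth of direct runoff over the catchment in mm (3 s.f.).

Direct runoff: 0.0, 28.0, 66.0, 52.0, 40.0, 32.0, 25.0, 19.0, 15.0, 12.0, 9.0, 7.0, 0.0 L/s; ΣQ_DR = 305.0 L/s.
V = ΣQ_DR · Δt = 305.0 × 7200 s = 2.196 × 10^6 L.
Over A = 4.81 ha, depth = V / A = 45.7 mm.

d ≈ 45.7 mm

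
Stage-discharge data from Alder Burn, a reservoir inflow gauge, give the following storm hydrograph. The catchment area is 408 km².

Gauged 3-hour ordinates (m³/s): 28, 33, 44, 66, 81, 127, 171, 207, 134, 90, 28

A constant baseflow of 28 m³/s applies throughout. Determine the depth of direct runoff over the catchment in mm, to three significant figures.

d ≈ 18.6 mm

Direct runoff: 0.0, 5.0, 16.0, 38.0, 53.0, 99.0, 143.0, 179.0, 106.0, 62.0, 0.0 m³/s; ΣQ_DR = 701.0 m³/s.
V = ΣQ_DR · Δt = 701.0 × 10800 s = 7.571 × 10^6 m³.
Over A = 408 km², depth = V / A = 18.6 mm.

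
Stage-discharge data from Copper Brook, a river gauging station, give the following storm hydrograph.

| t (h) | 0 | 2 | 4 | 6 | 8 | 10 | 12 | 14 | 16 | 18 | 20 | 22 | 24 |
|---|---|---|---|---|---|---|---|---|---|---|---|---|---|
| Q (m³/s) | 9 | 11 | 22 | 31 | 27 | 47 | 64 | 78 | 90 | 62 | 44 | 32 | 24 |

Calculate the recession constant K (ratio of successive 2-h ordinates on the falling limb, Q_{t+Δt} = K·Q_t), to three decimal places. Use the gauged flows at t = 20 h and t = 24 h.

K ≈ 0.739

Using the recession-limb readings at t = 20 h and t = 24 h: Q falls from 44 to 24 m³/s over 2 intervals.
K = (Q₂/Q₁)^(1/2) = (24/44)^(1/2) = 0.739.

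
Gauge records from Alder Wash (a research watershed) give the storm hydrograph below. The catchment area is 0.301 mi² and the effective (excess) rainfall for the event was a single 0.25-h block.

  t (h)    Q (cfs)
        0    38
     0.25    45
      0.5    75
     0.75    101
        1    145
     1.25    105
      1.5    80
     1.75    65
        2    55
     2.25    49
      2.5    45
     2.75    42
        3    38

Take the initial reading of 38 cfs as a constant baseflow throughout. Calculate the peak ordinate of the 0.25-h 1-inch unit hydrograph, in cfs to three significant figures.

U_p ≈ 214 cfs

Direct runoff: 0.0, 7.0, 37.0, 63.0, 107.0, 67.0, 42.0, 27.0, 17.0, 11.0, 7.0, 4.0, 0.0 cfs; ΣQ_DR = 389.0 cfs, peak = 107.0 cfs.
Runoff depth d = ΣQ_DR·Δt / A = 389.0 × 900 / (0.301 mi²) = 0.5007 in.
The 1-inch UH is the DRH scaled by (1 in)/d, so U_p = 107.0 × 1/0.5007 = 214 cfs.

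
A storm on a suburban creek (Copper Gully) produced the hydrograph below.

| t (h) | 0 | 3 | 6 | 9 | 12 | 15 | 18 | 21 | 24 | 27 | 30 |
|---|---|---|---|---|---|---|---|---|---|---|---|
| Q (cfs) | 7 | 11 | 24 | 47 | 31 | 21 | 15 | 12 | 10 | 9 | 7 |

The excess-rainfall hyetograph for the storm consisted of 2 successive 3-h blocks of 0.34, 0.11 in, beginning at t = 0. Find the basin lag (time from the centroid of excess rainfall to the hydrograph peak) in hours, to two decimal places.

Centroid of excess rainfall: t_c = Σ P_i·t̄_i / ΣP_i = 2.2333 h (block centres at 1.5, 4.5 h).
Hydrograph peak occurs at t = 9 h, so basin lag t_L = 9 − 2.2333 = 6.77 h.

t_L ≈ 6.77 h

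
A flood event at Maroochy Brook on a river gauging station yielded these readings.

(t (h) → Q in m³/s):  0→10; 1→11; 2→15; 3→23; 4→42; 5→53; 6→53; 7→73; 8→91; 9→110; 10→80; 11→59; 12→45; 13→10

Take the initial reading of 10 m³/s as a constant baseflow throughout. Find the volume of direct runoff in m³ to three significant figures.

V ≈ 1.93 × 10^6 m³

Direct-runoff ordinates (Q − Q_b): 0.0, 1.0, 5.0, 13.0, 32.0, 43.0, 43.0, 63.0, 81.0, 100.0, 70.0, 49.0, 35.0, 0.0 m³/s.
ΣQ_DR = 535.0 m³/s.
With Δt = 1 h = 3600 s, V = ΣQ_DR · Δt = 535.0 × 3600 = 1.93 × 10^6 m³.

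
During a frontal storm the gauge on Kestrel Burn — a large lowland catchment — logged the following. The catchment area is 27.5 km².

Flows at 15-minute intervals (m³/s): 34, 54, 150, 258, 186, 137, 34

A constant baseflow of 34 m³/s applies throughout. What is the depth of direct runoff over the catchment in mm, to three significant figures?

Direct runoff: 0.0, 20.0, 116.0, 224.0, 152.0, 103.0, 0.0 m³/s; ΣQ_DR = 615.0 m³/s.
V = ΣQ_DR · Δt = 615.0 × 900 s = 5.535 × 10^5 m³.
Over A = 27.5 km², depth = V / A = 20.1 mm.

d ≈ 20.1 mm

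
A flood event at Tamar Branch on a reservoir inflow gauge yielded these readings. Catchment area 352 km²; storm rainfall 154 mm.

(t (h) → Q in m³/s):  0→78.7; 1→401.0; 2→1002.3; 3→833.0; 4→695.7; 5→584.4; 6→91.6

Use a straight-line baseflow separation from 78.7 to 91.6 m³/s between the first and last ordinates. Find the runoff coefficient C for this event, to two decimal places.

ΣQ_DR = 3091 m³/s; V = ΣQ_DR·Δt = 1.113 × 10^7 m³.
Runoff depth d = V / A = 31.61 mm.
C = d / P = 31.61 / 154 = 0.21.

C ≈ 0.21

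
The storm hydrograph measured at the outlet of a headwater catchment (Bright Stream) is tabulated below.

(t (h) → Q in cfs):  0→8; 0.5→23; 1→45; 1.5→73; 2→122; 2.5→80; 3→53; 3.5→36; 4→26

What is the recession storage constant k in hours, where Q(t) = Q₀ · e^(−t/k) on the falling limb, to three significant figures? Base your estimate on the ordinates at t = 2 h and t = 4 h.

k ≈ 1.29 h

On the falling limb, Q drops from 122 to 26 cfs between t = 2 h and t = 4 h (Δt = 2 h).
k = −Δt / ln(Q₂/Q₁) = −2 / ln(26/122) = 1.29 h.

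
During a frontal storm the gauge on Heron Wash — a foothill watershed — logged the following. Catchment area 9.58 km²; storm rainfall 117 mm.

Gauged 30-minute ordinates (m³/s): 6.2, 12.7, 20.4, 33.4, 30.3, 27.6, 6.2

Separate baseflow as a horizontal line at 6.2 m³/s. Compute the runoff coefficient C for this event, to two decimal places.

C ≈ 0.15

ΣQ_DR = 93.40 m³/s; V = ΣQ_DR·Δt = 1.681 × 10^5 m³.
Runoff depth d = V / A = 17.55 mm.
C = d / P = 17.55 / 117 = 0.15.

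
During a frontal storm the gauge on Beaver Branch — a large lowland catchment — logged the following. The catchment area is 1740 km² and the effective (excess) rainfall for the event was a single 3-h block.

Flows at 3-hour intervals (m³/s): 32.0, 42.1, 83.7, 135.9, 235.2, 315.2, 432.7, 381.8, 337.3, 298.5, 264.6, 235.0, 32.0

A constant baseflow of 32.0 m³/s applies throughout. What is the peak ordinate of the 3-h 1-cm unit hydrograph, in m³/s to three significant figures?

U_p ≈ 268 m³/s

Direct runoff: 0.0, 10.1, 51.7, 103.9, 203.2, 283.2, 400.7, 349.8, 305.3, 266.5, 232.6, 203.0, 0.0 m³/s; ΣQ_DR = 2410 m³/s, peak = 400.7 m³/s.
Runoff depth d = ΣQ_DR·Δt / A = 2410 × 10800 / (1740 km²) = 14.96 mm.
The 1-cm UH is the DRH scaled by (10 mm)/d, so U_p = 400.7 × 10/14.96 = 268 m³/s.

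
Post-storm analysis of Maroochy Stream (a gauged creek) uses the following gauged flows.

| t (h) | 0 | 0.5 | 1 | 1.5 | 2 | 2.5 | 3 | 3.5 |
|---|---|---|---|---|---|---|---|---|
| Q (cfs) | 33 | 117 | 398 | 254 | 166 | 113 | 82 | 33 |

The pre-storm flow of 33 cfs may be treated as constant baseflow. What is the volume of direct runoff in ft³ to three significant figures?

Direct-runoff ordinates (Q − Q_b): 0.0, 84.0, 365.0, 221.0, 133.0, 80.0, 49.0, 0.0 cfs.
ΣQ_DR = 932.0 cfs.
With Δt = 0.5 h = 1800 s, V = ΣQ_DR · Δt = 932.0 × 1800 = 1.68 × 10^6 ft³.

V ≈ 1.68 × 10^6 ft³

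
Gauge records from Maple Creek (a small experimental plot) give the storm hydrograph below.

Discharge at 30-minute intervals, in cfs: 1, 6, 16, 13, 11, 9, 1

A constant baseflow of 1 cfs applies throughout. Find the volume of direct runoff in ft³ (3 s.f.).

Direct-runoff ordinates (Q − Q_b): 0.0, 5.0, 15.0, 12.0, 10.0, 8.0, 0.0 cfs.
ΣQ_DR = 50.00 cfs.
With Δt = 0.5 h = 1800 s, V = ΣQ_DR · Δt = 50.00 × 1800 = 90000 ft³.

V ≈ 90000 ft³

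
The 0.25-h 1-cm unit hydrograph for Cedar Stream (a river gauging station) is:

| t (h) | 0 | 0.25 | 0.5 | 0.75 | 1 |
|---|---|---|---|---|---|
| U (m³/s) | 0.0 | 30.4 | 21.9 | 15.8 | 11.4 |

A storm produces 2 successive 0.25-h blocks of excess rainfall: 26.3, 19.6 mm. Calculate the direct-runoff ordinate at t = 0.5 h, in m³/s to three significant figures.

Q ≈ 117 m³/s

By discrete convolution, Q_j = Σ (P_i / 10 mm) · U_{j−i}.
At t = 0.5 h (j=2): Q = (26.3/10)·21.9 + (19.6/10)·30.4 = 117 m³/s.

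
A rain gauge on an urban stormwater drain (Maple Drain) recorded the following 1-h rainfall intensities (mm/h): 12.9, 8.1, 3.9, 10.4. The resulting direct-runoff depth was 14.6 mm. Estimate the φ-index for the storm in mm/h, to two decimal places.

φ ≈ 5.60 mm/h

Only the 3 blocks with intensity above φ contribute runoff: 12.9, 8.1, 10.4 mm/h.
Σ(I−φ)·Δt = d  ⇒  (12.9+8.1+10.4 − 3φ)·1 = 14.6
φ = (31.40 − 14.6/1) / 3 = 5.60 mm/h.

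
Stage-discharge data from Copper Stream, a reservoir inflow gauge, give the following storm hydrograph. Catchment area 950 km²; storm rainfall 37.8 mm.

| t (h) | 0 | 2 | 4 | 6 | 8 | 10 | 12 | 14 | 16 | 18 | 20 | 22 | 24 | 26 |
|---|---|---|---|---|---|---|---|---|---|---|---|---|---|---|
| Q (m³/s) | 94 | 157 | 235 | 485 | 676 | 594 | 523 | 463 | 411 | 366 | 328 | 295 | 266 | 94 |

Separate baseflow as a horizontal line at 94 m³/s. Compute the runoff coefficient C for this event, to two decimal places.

C ≈ 0.74

ΣQ_DR = 3671 m³/s; V = ΣQ_DR·Δt = 2.643 × 10^7 m³.
Runoff depth d = V / A = 27.82 mm.
C = d / P = 27.82 / 37.8 = 0.74.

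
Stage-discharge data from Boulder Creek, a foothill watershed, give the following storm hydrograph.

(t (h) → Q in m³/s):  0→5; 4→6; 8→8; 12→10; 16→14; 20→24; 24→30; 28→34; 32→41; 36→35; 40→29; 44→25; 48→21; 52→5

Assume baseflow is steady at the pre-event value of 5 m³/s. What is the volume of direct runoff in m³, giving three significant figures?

Direct-runoff ordinates (Q − Q_b): 0.0, 1.0, 3.0, 5.0, 9.0, 19.0, 25.0, 29.0, 36.0, 30.0, 24.0, 20.0, 16.0, 0.0 m³/s.
ΣQ_DR = 217.0 m³/s.
With Δt = 4 h = 14400 s, V = ΣQ_DR · Δt = 217.0 × 14400 = 3.12 × 10^6 m³.

V ≈ 3.12 × 10^6 m³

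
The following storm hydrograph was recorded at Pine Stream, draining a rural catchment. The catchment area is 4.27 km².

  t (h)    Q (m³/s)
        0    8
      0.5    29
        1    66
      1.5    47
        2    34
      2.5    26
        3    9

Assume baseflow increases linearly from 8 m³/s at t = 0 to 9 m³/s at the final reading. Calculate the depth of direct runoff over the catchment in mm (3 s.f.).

Direct runoff: 0.00, 20.83, 57.67, 38.50, 25.33, 17.17, 0.00 m³/s; ΣQ_DR = 159.5 m³/s.
V = ΣQ_DR · Δt = 159.5 × 1800 s = 2.871 × 10^5 m³.
Over A = 4.27 km², depth = V / A = 67.2 mm.

d ≈ 67.2 mm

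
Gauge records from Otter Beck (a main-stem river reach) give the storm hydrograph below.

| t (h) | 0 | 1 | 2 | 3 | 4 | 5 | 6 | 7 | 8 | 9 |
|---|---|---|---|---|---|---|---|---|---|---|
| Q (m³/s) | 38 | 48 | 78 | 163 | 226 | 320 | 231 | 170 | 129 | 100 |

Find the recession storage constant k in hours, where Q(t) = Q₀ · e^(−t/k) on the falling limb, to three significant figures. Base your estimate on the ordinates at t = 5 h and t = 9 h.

On the falling limb, Q drops from 320 to 100 m³/s between t = 5 h and t = 9 h (Δt = 4 h).
k = −Δt / ln(Q₂/Q₁) = −4 / ln(100/320) = 3.44 h.

k ≈ 3.44 h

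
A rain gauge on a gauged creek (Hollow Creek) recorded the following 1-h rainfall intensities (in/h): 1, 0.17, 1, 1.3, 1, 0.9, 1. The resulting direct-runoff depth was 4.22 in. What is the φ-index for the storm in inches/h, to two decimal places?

φ ≈ 0.33 in/h

Only the 6 blocks with intensity above φ contribute runoff: 1, 1, 1.3, 1, 0.9, 1 in/h.
Σ(I−φ)·Δt = d  ⇒  (1+1+1.3+1+0.9+1 − 6φ)·1 = 4.22
φ = (6.200 − 4.22/1) / 6 = 0.33 in/h.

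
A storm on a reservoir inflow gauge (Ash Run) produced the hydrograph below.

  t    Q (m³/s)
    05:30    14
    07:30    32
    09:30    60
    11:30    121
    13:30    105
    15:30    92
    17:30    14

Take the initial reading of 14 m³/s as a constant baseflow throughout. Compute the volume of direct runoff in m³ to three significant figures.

V ≈ 2.45 × 10^6 m³

Direct-runoff ordinates (Q − Q_b): 0.0, 18.0, 46.0, 107.0, 91.0, 78.0, 0.0 m³/s.
ΣQ_DR = 340.0 m³/s.
With Δt = 2 h = 7200 s, V = ΣQ_DR · Δt = 340.0 × 7200 = 2.45 × 10^6 m³.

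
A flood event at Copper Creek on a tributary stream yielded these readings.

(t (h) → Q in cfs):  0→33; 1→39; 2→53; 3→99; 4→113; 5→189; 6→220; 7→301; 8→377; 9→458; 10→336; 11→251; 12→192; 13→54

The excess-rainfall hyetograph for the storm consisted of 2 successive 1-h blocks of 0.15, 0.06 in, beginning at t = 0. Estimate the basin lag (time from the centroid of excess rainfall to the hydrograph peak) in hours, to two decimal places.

Centroid of excess rainfall: t_c = Σ P_i·t̄_i / ΣP_i = 0.7857 h (block centres at 0.5, 1.5 h).
Hydrograph peak occurs at t = 9 h, so basin lag t_L = 9 − 0.7857 = 8.21 h.

t_L ≈ 8.21 h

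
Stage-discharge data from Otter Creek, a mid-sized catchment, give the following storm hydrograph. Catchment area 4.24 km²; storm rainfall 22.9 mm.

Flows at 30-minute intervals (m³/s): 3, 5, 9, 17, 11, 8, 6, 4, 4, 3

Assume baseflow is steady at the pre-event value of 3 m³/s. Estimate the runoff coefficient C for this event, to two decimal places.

ΣQ_DR = 40.00 m³/s; V = ΣQ_DR·Δt = 72000 m³.
Runoff depth d = V / A = 16.98 mm.
C = d / P = 16.98 / 22.9 = 0.74.

C ≈ 0.74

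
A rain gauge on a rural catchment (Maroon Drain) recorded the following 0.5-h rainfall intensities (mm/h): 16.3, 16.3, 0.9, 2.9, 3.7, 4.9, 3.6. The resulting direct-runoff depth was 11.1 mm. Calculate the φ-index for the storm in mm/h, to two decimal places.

φ ≈ 5.20 mm/h

Only the 2 blocks with intensity above φ contribute runoff: 16.3, 16.3 mm/h.
Σ(I−φ)·Δt = d  ⇒  (16.3+16.3 − 2φ)·0.5 = 11.1
φ = (32.60 − 11.1/0.5) / 2 = 5.20 mm/h.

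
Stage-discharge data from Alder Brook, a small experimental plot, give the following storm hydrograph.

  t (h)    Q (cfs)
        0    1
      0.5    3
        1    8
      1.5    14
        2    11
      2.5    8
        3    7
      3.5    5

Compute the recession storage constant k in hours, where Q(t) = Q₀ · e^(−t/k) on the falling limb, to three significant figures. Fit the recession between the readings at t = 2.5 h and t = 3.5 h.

On the falling limb, Q drops from 8 to 5 cfs between t = 2.5 h and t = 3.5 h (Δt = 1 h).
k = −Δt / ln(Q₂/Q₁) = −1 / ln(5/8) = 2.13 h.

k ≈ 2.13 h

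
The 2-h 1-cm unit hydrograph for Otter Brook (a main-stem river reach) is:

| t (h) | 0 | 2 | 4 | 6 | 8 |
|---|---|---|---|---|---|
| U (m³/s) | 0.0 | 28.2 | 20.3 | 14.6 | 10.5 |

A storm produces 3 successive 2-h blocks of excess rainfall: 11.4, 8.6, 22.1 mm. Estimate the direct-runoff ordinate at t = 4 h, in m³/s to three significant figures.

Q ≈ 47.4 m³/s

By discrete convolution, Q_j = Σ (P_i / 10 mm) · U_{j−i}.
At t = 4 h (j=2): Q = (11.4/10)·20.3 + (8.6/10)·28.2 + (22.1/10)·0.0 = 47.4 m³/s.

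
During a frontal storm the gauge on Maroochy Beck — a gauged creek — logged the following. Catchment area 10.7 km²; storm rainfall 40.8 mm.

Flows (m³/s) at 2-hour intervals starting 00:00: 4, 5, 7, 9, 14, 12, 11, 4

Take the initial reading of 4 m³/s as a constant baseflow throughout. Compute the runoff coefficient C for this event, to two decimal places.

C ≈ 0.56

ΣQ_DR = 34.00 m³/s; V = ΣQ_DR·Δt = 2.448 × 10^5 m³.
Runoff depth d = V / A = 22.88 mm.
C = d / P = 22.88 / 40.8 = 0.56.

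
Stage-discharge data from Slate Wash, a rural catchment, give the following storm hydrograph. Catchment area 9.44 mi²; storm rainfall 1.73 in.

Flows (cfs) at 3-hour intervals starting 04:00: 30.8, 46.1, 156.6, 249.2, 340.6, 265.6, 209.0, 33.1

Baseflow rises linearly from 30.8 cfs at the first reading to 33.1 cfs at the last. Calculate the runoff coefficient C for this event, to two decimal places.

ΣQ_DR = 1075 cfs; V = ΣQ_DR·Δt = 1.161 × 10^7 ft³.
Runoff depth d = V / A = 0.5296 in.
C = d / P = 0.5296 / 1.73 = 0.31.

C ≈ 0.31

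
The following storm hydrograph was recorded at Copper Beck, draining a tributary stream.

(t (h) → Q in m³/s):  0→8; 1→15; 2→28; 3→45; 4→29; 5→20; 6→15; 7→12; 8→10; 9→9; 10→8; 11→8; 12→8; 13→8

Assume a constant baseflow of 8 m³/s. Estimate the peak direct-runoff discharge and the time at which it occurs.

Subtracting baseflow gives direct-runoff ordinates: 0.0, 7.0, 20.0, 37.0, 21.0, 12.0, 7.0, 4.0, 2.0, 1.0, 0.0, 0.0, 0.0, 0.0 m³/s.
The maximum is 37.0 m³/s, occurring at the reading for t = 3 h.

Q_p = 37.0 m³/s at t = 3 h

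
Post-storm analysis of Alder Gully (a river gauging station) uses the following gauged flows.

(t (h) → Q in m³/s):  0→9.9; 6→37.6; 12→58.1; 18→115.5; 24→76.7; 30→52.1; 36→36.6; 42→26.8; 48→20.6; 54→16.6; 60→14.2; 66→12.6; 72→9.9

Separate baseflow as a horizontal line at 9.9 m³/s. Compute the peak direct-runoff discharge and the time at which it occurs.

Subtracting baseflow gives direct-runoff ordinates: 0.0, 27.7, 48.2, 105.6, 66.8, 42.2, 26.7, 16.9, 10.7, 6.7, 4.3, 2.7, 0.0 m³/s.
The maximum is 105.6 m³/s, occurring at the reading for t = 18 h.

Q_p = 105.6 m³/s at t = 18 h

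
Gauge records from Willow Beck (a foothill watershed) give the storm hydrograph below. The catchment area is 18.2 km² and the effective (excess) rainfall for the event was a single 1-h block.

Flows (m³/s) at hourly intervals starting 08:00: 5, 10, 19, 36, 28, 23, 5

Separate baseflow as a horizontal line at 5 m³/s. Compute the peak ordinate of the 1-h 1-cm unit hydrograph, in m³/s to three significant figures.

U_p ≈ 17.2 m³/s

Direct runoff: 0.0, 5.0, 14.0, 31.0, 23.0, 18.0, 0.0 m³/s; ΣQ_DR = 91.00 m³/s, peak = 31.0 m³/s.
Runoff depth d = ΣQ_DR·Δt / A = 91.00 × 3600 / (18.2 km²) = 18.00 mm.
The 1-cm UH is the DRH scaled by (10 mm)/d, so U_p = 31.0 × 10/18.00 = 17.2 m³/s.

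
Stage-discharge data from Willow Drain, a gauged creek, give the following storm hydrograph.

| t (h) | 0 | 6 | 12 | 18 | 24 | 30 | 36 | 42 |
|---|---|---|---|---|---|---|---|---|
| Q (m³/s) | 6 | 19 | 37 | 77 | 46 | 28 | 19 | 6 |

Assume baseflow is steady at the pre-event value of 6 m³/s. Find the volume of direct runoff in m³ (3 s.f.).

V ≈ 4.10 × 10^6 m³

Direct-runoff ordinates (Q − Q_b): 0.0, 13.0, 31.0, 71.0, 40.0, 22.0, 13.0, 0.0 m³/s.
ΣQ_DR = 190.0 m³/s.
With Δt = 6 h = 21600 s, V = ΣQ_DR · Δt = 190.0 × 21600 = 4.10 × 10^6 m³.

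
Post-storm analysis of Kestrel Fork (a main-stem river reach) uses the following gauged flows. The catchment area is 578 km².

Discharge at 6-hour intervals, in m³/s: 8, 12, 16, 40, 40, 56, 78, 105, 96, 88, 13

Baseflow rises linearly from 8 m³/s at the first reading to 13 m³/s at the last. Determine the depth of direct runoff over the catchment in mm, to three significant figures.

d ≈ 16.3 mm

Direct runoff: 0.00, 3.50, 7.00, 30.50, 30.00, 45.50, 67.00, 93.50, 84.00, 75.50, 0.00 m³/s; ΣQ_DR = 436.5 m³/s.
V = ΣQ_DR · Δt = 436.5 × 21600 s = 9.428 × 10^6 m³.
Over A = 578 km², depth = V / A = 16.3 mm.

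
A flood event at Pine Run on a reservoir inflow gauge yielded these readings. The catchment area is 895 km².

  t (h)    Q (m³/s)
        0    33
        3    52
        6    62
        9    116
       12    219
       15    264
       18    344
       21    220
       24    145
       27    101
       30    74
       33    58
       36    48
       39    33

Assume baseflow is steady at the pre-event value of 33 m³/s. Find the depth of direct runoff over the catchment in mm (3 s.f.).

d ≈ 15.8 mm

Direct runoff: 0.0, 19.0, 29.0, 83.0, 186.0, 231.0, 311.0, 187.0, 112.0, 68.0, 41.0, 25.0, 15.0, 0.0 m³/s; ΣQ_DR = 1307 m³/s.
V = ΣQ_DR · Δt = 1307 × 10800 s = 1.412 × 10^7 m³.
Over A = 895 km², depth = V / A = 15.8 mm.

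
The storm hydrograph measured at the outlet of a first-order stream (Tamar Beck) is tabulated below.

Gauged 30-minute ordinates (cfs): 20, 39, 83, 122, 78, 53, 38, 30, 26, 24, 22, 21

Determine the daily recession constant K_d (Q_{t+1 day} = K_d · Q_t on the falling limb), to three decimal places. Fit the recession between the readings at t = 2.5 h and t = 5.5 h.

K_d ≈ 0.001

Between t = 2.5 h and t = 5.5 h the flow falls from 53 to 21 cfs over 6×0.5 h = 3 h.
Per-interval ratio K = (21/53)^(1/6) = 0.8570; K_d = K^(24/0.5) = 0.001.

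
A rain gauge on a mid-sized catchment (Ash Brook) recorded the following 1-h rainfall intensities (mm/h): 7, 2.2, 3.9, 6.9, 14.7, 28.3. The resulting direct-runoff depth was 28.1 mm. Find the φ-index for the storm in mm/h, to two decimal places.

Only the 2 blocks with intensity above φ contribute runoff: 14.7, 28.3 mm/h.
Σ(I−φ)·Δt = d  ⇒  (14.7+28.3 − 2φ)·1 = 28.1
φ = (43.00 − 28.1/1) / 2 = 7.45 mm/h.

φ ≈ 7.45 mm/h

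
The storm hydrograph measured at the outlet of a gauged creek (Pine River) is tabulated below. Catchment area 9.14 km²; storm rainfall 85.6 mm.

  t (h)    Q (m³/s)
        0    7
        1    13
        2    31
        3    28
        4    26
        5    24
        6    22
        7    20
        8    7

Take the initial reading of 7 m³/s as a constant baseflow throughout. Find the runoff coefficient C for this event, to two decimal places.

C ≈ 0.53

ΣQ_DR = 115.0 m³/s; V = ΣQ_DR·Δt = 4.140 × 10^5 m³.
Runoff depth d = V / A = 45.30 mm.
C = d / P = 45.30 / 85.6 = 0.53.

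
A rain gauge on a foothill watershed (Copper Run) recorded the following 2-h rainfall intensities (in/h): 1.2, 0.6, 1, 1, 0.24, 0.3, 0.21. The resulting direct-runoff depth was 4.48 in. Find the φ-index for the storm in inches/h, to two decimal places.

Only the 4 blocks with intensity above φ contribute runoff: 1.2, 0.6, 1, 1 in/h.
Σ(I−φ)·Δt = d  ⇒  (1.2+0.6+1+1 − 4φ)·2 = 4.48
φ = (3.800 − 4.48/2) / 4 = 0.39 in/h.

φ ≈ 0.39 in/h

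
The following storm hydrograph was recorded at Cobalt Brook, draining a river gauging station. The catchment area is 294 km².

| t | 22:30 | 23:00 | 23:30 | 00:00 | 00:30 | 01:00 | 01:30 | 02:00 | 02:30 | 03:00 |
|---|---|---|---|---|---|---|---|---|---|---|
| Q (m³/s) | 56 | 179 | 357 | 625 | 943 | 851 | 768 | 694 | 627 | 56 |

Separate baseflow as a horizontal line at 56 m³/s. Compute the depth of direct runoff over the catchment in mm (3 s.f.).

d ≈ 28.1 mm

Direct runoff: 0.0, 123.0, 301.0, 569.0, 887.0, 795.0, 712.0, 638.0, 571.0, 0.0 m³/s; ΣQ_DR = 4596 m³/s.
V = ΣQ_DR · Δt = 4596 × 1800 s = 8.273 × 10^6 m³.
Over A = 294 km², depth = V / A = 28.1 mm.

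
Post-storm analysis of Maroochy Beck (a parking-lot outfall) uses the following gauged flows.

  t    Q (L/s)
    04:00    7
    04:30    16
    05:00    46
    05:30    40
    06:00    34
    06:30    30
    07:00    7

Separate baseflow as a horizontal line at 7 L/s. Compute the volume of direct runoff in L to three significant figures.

V ≈ 2.36 × 10^5 L

Direct-runoff ordinates (Q − Q_b): 0.0, 9.0, 39.0, 33.0, 27.0, 23.0, 0.0 L/s.
ΣQ_DR = 131.0 L/s.
With Δt = 0.5 h = 1800 s, V = ΣQ_DR · Δt = 131.0 × 1800 = 2.36 × 10^5 L.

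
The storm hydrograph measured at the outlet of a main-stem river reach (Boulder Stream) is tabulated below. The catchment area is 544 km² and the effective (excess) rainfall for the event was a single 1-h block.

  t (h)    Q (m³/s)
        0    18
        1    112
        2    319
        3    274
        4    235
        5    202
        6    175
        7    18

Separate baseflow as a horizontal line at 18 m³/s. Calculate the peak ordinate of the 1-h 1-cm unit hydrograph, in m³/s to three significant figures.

U_p ≈ 376 m³/s

Direct runoff: 0.0, 94.0, 301.0, 256.0, 217.0, 184.0, 157.0, 0.0 m³/s; ΣQ_DR = 1209 m³/s, peak = 301.0 m³/s.
Runoff depth d = ΣQ_DR·Δt / A = 1209 × 3600 / (544 km²) = 8.001 mm.
The 1-cm UH is the DRH scaled by (10 mm)/d, so U_p = 301.0 × 10/8.001 = 376 m³/s.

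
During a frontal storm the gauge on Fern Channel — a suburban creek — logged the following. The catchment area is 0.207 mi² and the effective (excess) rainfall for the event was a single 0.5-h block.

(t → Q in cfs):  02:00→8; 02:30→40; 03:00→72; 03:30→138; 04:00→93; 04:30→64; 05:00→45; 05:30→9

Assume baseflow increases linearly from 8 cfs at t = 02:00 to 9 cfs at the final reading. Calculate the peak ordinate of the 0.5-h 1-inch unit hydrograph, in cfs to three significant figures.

Direct runoff: 0.00, 31.86, 63.71, 129.57, 84.43, 55.29, 36.14, 0.00 cfs; ΣQ_DR = 401.0 cfs, peak = 129.57 cfs.
Runoff depth d = ΣQ_DR·Δt / A = 401.0 × 1800 / (0.207 mi²) = 1.501 in.
The 1-inch UH is the DRH scaled by (1 in)/d, so U_p = 129.57 × 1/1.501 = 86.3 cfs.

U_p ≈ 86.3 cfs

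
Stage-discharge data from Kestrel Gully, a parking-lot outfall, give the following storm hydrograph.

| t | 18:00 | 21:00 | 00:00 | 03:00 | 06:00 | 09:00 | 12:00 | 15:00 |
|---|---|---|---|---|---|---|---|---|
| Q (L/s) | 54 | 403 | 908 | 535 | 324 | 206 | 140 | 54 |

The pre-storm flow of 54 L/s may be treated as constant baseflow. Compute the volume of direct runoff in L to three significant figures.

Direct-runoff ordinates (Q − Q_b): 0.0, 349.0, 854.0, 481.0, 270.0, 152.0, 86.0, 0.0 L/s.
ΣQ_DR = 2192 L/s.
With Δt = 3 h = 10800 s, V = ΣQ_DR · Δt = 2192 × 10800 = 2.37 × 10^7 L.

V ≈ 2.37 × 10^7 L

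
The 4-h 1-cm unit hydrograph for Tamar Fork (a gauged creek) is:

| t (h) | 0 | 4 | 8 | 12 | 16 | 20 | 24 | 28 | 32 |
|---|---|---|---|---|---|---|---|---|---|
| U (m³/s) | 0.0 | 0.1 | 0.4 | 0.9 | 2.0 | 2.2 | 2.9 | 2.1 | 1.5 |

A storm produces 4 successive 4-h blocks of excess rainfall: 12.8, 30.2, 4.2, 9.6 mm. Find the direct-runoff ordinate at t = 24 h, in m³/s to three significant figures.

By discrete convolution, Q_j = Σ (P_i / 10 mm) · U_{j−i}.
At t = 24 h (j=6): Q = (12.8/10)·2.9 + (30.2/10)·2.2 + (4.2/10)·2.0 + (9.6/10)·0.9 = 12.1 m³/s.

Q ≈ 12.1 m³/s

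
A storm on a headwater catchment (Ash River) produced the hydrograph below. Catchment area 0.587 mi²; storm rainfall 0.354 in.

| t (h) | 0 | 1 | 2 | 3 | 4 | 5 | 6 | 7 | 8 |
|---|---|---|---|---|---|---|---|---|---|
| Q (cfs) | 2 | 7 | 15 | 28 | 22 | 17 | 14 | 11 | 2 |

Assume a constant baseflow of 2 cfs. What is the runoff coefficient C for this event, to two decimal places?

ΣQ_DR = 100.0 cfs; V = ΣQ_DR·Δt = 3.600 × 10^5 ft³.
Runoff depth d = V / A = 0.2640 in.
C = d / P = 0.2640 / 0.354 = 0.75.

C ≈ 0.75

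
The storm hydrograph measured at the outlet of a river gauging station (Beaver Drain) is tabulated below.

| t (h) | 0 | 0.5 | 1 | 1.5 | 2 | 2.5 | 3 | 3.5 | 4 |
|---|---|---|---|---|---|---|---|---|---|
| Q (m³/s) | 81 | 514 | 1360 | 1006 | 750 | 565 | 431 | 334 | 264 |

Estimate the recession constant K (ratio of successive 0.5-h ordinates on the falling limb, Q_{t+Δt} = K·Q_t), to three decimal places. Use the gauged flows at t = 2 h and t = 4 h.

Using the recession-limb readings at t = 2 h and t = 4 h: Q falls from 750 to 264 m³/s over 4 intervals.
K = (Q₂/Q₁)^(1/4) = (264/750)^(1/4) = 0.770.

K ≈ 0.770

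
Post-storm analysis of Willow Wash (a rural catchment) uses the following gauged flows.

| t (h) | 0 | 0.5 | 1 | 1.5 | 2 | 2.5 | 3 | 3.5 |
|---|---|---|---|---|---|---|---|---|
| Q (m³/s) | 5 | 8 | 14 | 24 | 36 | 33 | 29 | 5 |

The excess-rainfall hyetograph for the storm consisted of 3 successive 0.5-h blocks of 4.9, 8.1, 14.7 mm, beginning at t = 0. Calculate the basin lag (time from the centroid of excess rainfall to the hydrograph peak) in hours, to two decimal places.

Centroid of excess rainfall: t_c = Σ P_i·t̄_i / ΣP_i = 0.9269 h (block centres at 0.25, 0.75, 1.25 h).
Hydrograph peak occurs at t = 2 h, so basin lag t_L = 2 − 0.9269 = 1.07 h.

t_L ≈ 1.07 h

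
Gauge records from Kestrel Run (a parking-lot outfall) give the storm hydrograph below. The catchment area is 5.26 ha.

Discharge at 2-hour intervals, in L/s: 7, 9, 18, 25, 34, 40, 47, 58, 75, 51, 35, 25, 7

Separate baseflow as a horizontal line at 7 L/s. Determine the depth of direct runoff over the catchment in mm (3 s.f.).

Direct runoff: 0.0, 2.0, 11.0, 18.0, 27.0, 33.0, 40.0, 51.0, 68.0, 44.0, 28.0, 18.0, 0.0 L/s; ΣQ_DR = 340.0 L/s.
V = ΣQ_DR · Δt = 340.0 × 7200 s = 2.448 × 10^6 L.
Over A = 5.26 ha, depth = V / A = 46.5 mm.

d ≈ 46.5 mm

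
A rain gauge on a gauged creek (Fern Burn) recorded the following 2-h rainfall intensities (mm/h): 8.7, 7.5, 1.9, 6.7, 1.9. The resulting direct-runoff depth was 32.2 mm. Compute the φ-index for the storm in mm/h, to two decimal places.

φ ≈ 2.27 mm/h

Only the 3 blocks with intensity above φ contribute runoff: 8.7, 7.5, 6.7 mm/h.
Σ(I−φ)·Δt = d  ⇒  (8.7+7.5+6.7 − 3φ)·2 = 32.2
φ = (22.90 − 32.2/2) / 3 = 2.27 mm/h.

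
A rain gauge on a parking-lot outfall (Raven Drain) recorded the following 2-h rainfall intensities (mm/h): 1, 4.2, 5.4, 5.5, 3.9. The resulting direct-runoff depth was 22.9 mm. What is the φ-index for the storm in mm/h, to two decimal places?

Only the 4 blocks with intensity above φ contribute runoff: 4.2, 5.4, 5.5, 3.9 mm/h.
Σ(I−φ)·Δt = d  ⇒  (4.2+5.4+5.5+3.9 − 4φ)·2 = 22.9
φ = (19.00 − 22.9/2) / 4 = 1.89 mm/h.

φ ≈ 1.89 mm/h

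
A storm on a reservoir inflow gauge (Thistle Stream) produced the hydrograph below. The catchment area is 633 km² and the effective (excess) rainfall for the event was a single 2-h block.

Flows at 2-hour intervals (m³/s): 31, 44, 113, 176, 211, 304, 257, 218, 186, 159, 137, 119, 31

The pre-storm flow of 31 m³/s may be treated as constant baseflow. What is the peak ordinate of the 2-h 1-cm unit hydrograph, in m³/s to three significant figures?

Direct runoff: 0.0, 13.0, 82.0, 145.0, 180.0, 273.0, 226.0, 187.0, 155.0, 128.0, 106.0, 88.0, 0.0 m³/s; ΣQ_DR = 1583 m³/s, peak = 273.0 m³/s.
Runoff depth d = ΣQ_DR·Δt / A = 1583 × 7200 / (633 km²) = 18.01 mm.
The 1-cm UH is the DRH scaled by (10 mm)/d, so U_p = 273.0 × 10/18.01 = 152 m³/s.

U_p ≈ 152 m³/s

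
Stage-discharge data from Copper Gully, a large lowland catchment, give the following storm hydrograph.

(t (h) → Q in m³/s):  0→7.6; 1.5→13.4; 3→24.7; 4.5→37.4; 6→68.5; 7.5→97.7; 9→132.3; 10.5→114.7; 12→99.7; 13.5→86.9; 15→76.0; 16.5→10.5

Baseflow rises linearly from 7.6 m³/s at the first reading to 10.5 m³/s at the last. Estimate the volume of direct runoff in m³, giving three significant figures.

Direct-runoff ordinates (Q − Q_b): 0.00, 5.54, 16.57, 29.01, 59.85, 88.78, 123.12, 105.25, 89.99, 76.93, 65.76, 0.00 m³/s.
ΣQ_DR = 660.8 m³/s.
With Δt = 1.5 h = 5400 s, V = ΣQ_DR · Δt = 660.8 × 5400 = 3.57 × 10^6 m³.

V ≈ 3.57 × 10^6 m³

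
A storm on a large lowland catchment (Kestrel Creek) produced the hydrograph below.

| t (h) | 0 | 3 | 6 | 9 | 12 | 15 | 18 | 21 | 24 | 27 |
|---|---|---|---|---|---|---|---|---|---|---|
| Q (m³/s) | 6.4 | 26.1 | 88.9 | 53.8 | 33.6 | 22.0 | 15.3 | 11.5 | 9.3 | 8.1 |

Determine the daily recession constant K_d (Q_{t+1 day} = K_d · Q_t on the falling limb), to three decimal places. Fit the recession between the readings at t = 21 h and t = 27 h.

Between t = 21 h and t = 27 h the flow falls from 11.5 to 8.1 m³/s over 2×3 h = 6 h.
Per-interval ratio K = (8.1/11.5)^(1/2) = 0.8393; K_d = K^(24/3) = 0.246.

K_d ≈ 0.246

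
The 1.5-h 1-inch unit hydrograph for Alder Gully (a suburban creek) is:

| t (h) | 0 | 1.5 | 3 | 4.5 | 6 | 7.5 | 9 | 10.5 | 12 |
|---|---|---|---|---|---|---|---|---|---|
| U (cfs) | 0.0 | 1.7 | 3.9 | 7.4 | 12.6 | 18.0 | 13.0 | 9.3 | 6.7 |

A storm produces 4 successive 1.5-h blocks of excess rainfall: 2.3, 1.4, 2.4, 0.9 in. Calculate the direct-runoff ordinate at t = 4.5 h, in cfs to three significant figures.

By discrete convolution, Q_j = Σ (P_i / 1 in) · U_{j−i}.
At t = 4.5 h (j=3): Q = (2.3/1)·7.4 + (1.4/1)·3.9 + (2.4/1)·1.7 + (0.9/1)·0.0 = 26.6 cfs.

Q ≈ 26.6 cfs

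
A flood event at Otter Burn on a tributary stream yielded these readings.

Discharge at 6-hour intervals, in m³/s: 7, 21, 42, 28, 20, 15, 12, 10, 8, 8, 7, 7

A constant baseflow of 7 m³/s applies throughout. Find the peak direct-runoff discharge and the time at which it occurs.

Subtracting baseflow gives direct-runoff ordinates: 0.0, 14.0, 35.0, 21.0, 13.0, 8.0, 5.0, 3.0, 1.0, 1.0, 0.0, 0.0 m³/s.
The maximum is 35.0 m³/s, occurring at the reading for t = 12 h.

Q_p = 35.0 m³/s at t = 12 h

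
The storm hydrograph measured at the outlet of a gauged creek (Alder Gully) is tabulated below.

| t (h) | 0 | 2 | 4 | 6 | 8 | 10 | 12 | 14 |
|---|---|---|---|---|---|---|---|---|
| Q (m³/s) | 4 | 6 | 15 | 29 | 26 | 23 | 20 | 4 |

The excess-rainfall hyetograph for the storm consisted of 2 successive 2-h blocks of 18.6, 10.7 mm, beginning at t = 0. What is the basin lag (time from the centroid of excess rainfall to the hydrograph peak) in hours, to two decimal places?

Centroid of excess rainfall: t_c = Σ P_i·t̄_i / ΣP_i = 1.7304 h (block centres at 1, 3 h).
Hydrograph peak occurs at t = 6 h, so basin lag t_L = 6 − 1.7304 = 4.27 h.

t_L ≈ 4.27 h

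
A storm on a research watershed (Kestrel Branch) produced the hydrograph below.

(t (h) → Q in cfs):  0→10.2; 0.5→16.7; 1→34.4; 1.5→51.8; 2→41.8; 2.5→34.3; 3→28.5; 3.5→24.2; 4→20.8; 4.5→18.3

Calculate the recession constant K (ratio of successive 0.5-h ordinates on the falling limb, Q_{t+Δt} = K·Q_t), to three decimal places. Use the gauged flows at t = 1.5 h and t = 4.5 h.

Using the recession-limb readings at t = 1.5 h and t = 4.5 h: Q falls from 51.8 to 18.3 cfs over 6 intervals.
K = (Q₂/Q₁)^(1/6) = (18.3/51.8)^(1/6) = 0.841.

K ≈ 0.841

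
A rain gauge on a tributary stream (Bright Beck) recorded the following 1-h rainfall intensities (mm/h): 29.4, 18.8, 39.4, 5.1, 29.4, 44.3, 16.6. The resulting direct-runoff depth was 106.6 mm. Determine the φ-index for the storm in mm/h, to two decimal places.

Only the 6 blocks with intensity above φ contribute runoff: 29.4, 18.8, 39.4, 29.4, 44.3, 16.6 mm/h.
Σ(I−φ)·Δt = d  ⇒  (29.4+18.8+39.4+29.4+44.3+16.6 − 6φ)·1 = 106.6
φ = (177.9 − 106.6/1) / 6 = 11.88 mm/h.

φ ≈ 11.88 mm/h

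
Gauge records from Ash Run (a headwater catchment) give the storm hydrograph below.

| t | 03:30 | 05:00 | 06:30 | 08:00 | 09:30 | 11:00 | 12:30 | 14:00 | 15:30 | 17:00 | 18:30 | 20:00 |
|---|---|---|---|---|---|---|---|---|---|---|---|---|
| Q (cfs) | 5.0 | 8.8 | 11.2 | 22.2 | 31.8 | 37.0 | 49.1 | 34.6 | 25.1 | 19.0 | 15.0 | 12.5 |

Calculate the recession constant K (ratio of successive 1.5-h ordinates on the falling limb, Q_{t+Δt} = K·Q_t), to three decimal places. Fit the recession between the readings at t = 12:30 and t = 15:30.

Using the recession-limb readings at t = 12:30 and t = 15:30: Q falls from 49.1 to 25.1 cfs over 2 intervals.
K = (Q₂/Q₁)^(1/2) = (25.1/49.1)^(1/2) = 0.715.

K ≈ 0.715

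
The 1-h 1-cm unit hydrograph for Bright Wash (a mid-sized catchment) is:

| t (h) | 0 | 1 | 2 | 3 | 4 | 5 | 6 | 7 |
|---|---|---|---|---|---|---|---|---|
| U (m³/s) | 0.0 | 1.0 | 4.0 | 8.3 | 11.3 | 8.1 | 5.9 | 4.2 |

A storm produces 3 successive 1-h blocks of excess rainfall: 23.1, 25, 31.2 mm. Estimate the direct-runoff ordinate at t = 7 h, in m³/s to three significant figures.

Q ≈ 49.7 m³/s

By discrete convolution, Q_j = Σ (P_i / 10 mm) · U_{j−i}.
At t = 7 h (j=7): Q = (23.1/10)·4.2 + (25/10)·5.9 + (31.2/10)·8.1 = 49.7 m³/s.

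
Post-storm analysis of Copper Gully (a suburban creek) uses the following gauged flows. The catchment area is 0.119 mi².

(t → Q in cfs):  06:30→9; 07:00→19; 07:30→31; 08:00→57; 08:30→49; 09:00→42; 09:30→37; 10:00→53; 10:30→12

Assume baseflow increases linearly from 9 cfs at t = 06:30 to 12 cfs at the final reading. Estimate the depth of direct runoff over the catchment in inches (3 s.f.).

Direct runoff: 0.00, 9.62, 21.25, 46.88, 38.50, 31.12, 25.75, 41.38, 0.00 cfs; ΣQ_DR = 214.5 cfs.
V = ΣQ_DR · Δt = 214.5 × 1800 s = 3.861 × 10^5 ft³.
Over A = 0.119 mi², depth = V / A = 1.40 in.

d ≈ 1.40 in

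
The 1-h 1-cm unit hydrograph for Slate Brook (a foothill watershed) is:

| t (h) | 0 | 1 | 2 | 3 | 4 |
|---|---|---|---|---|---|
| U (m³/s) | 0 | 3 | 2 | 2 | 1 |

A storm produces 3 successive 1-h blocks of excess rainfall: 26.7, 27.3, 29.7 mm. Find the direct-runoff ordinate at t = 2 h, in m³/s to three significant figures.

Q ≈ 13.5 m³/s

By discrete convolution, Q_j = Σ (P_i / 10 mm) · U_{j−i}.
At t = 2 h (j=2): Q = (26.7/10)·2 + (27.3/10)·3 + (29.7/10)·0 = 13.5 m³/s.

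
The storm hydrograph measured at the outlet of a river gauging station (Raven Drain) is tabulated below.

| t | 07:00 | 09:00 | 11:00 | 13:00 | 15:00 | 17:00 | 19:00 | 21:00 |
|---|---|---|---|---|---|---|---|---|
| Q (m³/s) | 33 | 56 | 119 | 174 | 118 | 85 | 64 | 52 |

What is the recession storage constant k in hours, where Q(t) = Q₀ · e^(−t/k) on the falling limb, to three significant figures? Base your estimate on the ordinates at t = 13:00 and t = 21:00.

On the falling limb, Q drops from 174 to 52 m³/s between t = 13:00 and t = 21:00 (Δt = 8 h).
k = −Δt / ln(Q₂/Q₁) = −8 / ln(52/174) = 6.62 h.

k ≈ 6.62 h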